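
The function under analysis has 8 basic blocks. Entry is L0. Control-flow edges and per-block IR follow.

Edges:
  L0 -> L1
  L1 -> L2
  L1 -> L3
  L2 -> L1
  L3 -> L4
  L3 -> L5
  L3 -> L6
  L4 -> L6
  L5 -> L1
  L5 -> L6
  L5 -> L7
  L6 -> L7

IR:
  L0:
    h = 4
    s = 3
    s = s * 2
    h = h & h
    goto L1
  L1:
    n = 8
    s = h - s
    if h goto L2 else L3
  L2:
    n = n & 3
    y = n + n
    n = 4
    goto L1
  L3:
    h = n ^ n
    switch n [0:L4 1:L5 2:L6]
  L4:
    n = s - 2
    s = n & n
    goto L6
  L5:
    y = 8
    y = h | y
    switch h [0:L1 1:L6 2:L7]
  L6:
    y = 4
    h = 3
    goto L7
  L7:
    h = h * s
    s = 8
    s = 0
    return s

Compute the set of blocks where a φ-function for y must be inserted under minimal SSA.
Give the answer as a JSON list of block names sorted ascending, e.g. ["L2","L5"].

idom tree: L1←L0 L2←L1 L3←L1 L4←L3 L5←L3 L6←L3 L7←L3
Join-block Dom:
  L1: preds {L0,L2,L5}: {L0} ∩ {L0,L1,L2} ∩ {L0,L1,L3,L5} = {L0}; idom=L0
  L6: preds {L3,L4,L5}: {L0,L1,L3} ∩ {L0,L1,L3,L4} ∩ {L0,L1,L3,L5} = {L0,L1,L3}; idom=L3
  L7: preds {L5,L6}: {L0,L1,L3,L5} ∩ {L0,L1,L3,L6} = {L0,L1,L3}; idom=L3

Frontier:
  L1←L0: walk · to L0
  L1←L2: walk L2→L1 to L0
  L1←L5: walk L5→L3→L1 to L0
  L6←L3: walk · to L3
  L6←L4: walk L4 to L3
  L6←L5: walk L5 to L3
  L7←L5: walk L5 to L3
  L7←L6: walk L6 to L3
  L0: DF=∅
  L1: DF={L1}
  L2: DF={L1}
  L3: DF={L1}
  L4: DF={L6}
  L5: DF={L1,L6,L7}
  L6: DF={L7}
  L7: DF=∅

φ for y: defs {L2,L5,L6}
  DF⁺ = {L1,L6,L7}

Answer: ["L1", "L6", "L7"]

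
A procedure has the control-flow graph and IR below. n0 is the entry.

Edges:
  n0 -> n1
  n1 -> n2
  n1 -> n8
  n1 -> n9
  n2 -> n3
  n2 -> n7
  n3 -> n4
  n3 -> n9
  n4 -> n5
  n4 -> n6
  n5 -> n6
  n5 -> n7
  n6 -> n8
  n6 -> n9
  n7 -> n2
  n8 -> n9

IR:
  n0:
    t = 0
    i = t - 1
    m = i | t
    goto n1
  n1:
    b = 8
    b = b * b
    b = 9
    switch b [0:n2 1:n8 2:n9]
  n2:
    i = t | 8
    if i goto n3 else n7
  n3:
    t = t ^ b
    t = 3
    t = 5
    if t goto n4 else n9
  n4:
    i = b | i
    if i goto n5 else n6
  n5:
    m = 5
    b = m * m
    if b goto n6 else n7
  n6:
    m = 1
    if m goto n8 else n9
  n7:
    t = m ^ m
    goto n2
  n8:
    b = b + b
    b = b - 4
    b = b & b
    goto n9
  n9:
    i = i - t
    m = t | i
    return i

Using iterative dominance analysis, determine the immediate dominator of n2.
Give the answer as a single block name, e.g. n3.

idom tree: n1←n0 n2←n1 n3←n2 n4←n3 n5←n4 n6←n4 n7←n2 n8←n1 n9←n1
Join-block Dom:
  n2: preds {n1,n7}: {n0,n1} ∩ {n0,n1,n2,n7} = {n0,n1}; idom=n1
  n6: preds {n4,n5}: {n0,n1,n2,n3,n4} ∩ {n0,n1,n2,n3,n4,n5} = {n0,n1,n2,n3,n4}; idom=n4
  n7: preds {n2,n5}: {n0,n1,n2} ∩ {n0,n1,n2,n3,n4,n5} = {n0,n1,n2}; idom=n2
  n8: preds {n1,n6}: {n0,n1} ∩ {n0,n1,n2,n3,n4,n6} = {n0,n1}; idom=n1
  n9: preds {n1,n3,n6,n8}: {n0,n1} ∩ {n0,n1,n2,n3} ∩ {n0,n1,n2,n3,n4,n6} ∩ {n0,n1,n8} = {n0,n1}; idom=n1

idom(n2) = n1

Answer: n1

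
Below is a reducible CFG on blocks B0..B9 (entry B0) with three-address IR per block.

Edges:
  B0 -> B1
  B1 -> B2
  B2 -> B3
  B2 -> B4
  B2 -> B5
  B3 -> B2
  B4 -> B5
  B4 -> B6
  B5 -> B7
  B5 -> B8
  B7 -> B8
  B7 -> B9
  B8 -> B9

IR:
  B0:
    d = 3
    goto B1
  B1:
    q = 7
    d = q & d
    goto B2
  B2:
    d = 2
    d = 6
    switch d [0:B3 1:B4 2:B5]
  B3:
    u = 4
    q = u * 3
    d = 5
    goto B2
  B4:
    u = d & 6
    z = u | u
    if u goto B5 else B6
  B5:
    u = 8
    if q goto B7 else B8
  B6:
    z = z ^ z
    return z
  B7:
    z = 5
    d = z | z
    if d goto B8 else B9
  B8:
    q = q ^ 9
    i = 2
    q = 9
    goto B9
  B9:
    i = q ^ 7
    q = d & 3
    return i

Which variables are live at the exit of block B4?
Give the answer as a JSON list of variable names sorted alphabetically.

Answer: ["d", "q", "z"]

Derivation:
Block summaries:
  B0: def={d} ue=∅
  B1: def={d,q} ue={d}
  B2: def={d} ue=∅
  B3: def={d,q,u} ue=∅
  B4: def={u,z} ue={d}
  B5: def={u} ue={q}
  B6: def={z} ue={z}
  B7: def={d,z} ue=∅
  B8: def={i,q} ue={q}
  B9: def={i,q} ue={d,q}

Liveness:
  live B0: ∅→{d}
  live B1: {d}→{q}
  live B2: {q}→{d,q}
  live B3: ∅→{q}
  live B4: {d,q}→{d,q,z}
  live B5: {d,q}→{d,q}
  live B6: {z}→∅
  live B7: {q}→{d,q}
  live B8: {d,q}→{d,q}
  live B9: {d,q}→∅

live-out(B4) = ["d", "q", "z"]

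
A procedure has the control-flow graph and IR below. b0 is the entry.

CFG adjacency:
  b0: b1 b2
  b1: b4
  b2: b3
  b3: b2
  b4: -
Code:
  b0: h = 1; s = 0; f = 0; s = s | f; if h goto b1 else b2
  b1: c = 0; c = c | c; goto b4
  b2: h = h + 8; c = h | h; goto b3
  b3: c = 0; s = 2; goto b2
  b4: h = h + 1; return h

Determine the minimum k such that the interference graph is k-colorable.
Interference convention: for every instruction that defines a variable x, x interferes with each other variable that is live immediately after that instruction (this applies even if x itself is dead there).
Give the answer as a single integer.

Answer: 3

Analysis:
Per-block:
  b0: {f,h,s} / ∅
  b1: {c} / ∅
  b2: {c,h} / {h}
  b3: {c,s} / ∅
  b4: {h} / {h}

Backward fixpoint:
  b0 li=∅ lo={h}
  b1 li={h} lo={h}
  b2 li={h} lo={h}
  b3 li={h} lo={h}
  b4 li={h} lo=∅

Conflict graph:
  c↔{h}
  f↔{h,s}
  h↔{c,f,s}
  s↔{f,h}

Colouring:
  clique {f,h,s} ⇒ need ≥ 3
  3-colouring: r0={h}  r1={c,f}  r2={s}
  χ = 3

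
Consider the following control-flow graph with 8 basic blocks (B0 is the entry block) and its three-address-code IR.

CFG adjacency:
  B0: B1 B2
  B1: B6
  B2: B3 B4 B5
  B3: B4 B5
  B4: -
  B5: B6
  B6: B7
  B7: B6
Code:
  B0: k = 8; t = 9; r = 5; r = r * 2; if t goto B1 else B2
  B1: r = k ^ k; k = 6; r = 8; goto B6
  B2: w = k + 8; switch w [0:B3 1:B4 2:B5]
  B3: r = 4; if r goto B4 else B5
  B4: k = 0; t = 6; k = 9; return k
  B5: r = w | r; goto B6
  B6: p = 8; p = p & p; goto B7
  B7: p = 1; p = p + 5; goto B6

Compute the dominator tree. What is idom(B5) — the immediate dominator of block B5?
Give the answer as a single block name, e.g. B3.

idom tree: B1←B0 B2←B0 B3←B2 B4←B2 B5←B2 B6←B0 B7←B6
Join-block Dom:
  B4: preds {B2,B3}: {B0,B2} ∩ {B0,B2,B3} = {B0,B2}; idom=B2
  B5: preds {B2,B3}: {B0,B2} ∩ {B0,B2,B3} = {B0,B2}; idom=B2
  B6: preds {B1,B5,B7}: {B0,B1} ∩ {B0,B2,B5} ∩ {B0,B6,B7} = {B0}; idom=B0

idom(B5) = B2

Answer: B2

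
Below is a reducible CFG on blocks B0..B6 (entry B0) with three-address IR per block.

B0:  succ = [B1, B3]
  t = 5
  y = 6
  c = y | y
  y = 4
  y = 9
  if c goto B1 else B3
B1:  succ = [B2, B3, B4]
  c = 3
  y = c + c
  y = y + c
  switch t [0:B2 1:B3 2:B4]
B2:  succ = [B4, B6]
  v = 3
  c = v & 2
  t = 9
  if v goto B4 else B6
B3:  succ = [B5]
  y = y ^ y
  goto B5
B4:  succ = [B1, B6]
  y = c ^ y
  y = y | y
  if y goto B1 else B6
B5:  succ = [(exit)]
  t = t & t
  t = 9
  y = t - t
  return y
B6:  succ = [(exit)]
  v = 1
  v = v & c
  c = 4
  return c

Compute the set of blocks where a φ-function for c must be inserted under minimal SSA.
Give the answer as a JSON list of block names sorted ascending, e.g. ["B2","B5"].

idom tree: B1←B0 B2←B1 B3←B0 B4←B1 B5←B3 B6←B1
Join-block Dom:
  B1: preds {B0,B4}: {B0} ∩ {B0,B1,B4} = {B0}; idom=B0
  B3: preds {B0,B1}: {B0} ∩ {B0,B1} = {B0}; idom=B0
  B4: preds {B1,B2}: {B0,B1} ∩ {B0,B1,B2} = {B0,B1}; idom=B1
  B6: preds {B2,B4}: {B0,B1,B2} ∩ {B0,B1,B4} = {B0,B1}; idom=B1

DF derivation:
  join B1 pred B0: · stop@B0
  join B1 pred B4: B4→B1 stop@B0
  join B3 pred B0: · stop@B0
  join B3 pred B1: B1 stop@B0
  join B4 pred B1: · stop@B1
  join B4 pred B2: B2 stop@B1
  join B6 pred B2: B2 stop@B1
  join B6 pred B4: B4 stop@B1
  B0 → ∅
  B1 → {B1,B3}
  B2 → {B4,B6}
  B3 → ∅
  B4 → {B1,B6}
  B5 → ∅
  B6 → ∅

φ for c: defs {B0,B1,B2,B6}
  DF⁺ = {B1,B3,B4,B6}

Answer: ["B1", "B3", "B4", "B6"]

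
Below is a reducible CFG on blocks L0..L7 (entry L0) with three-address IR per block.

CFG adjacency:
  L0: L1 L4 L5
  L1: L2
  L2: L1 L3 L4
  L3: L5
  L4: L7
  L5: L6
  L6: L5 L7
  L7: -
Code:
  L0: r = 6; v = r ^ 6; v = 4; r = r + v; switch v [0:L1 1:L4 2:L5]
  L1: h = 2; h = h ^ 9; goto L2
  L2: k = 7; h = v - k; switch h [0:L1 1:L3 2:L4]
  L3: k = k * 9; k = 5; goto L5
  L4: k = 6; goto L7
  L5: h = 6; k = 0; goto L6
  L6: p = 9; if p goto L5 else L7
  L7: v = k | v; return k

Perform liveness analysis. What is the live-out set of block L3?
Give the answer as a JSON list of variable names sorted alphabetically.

Answer: ["v"]

Derivation:
def/use:
  L0: {r,v} / ∅
  L1: {h} / ∅
  L2: {h,k} / {v}
  L3: {k} / {k}
  L4: {k} / ∅
  L5: {h,k} / ∅
  L6: {p} / ∅
  L7: {v} / {k,v}

Live sets:
  live L0: ∅→{v}
  live L1: {v}→{v}
  live L2: {v}→{k,v}
  live L3: {k,v}→{v}
  live L4: {v}→{k,v}
  live L5: {v}→{k,v}
  live L6: {k,v}→{k,v}
  live L7: {k,v}→∅

live-out(L3) = ["v"]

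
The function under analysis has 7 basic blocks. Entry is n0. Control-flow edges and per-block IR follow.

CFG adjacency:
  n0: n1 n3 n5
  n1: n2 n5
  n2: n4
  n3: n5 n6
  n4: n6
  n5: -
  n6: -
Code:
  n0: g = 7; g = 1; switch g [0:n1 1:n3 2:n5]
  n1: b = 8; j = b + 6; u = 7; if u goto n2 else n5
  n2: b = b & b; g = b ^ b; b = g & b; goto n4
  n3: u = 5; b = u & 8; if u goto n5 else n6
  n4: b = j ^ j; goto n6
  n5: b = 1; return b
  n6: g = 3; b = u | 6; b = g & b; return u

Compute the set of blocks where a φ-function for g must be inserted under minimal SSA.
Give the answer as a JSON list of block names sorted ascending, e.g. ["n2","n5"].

Answer: ["n6"]

Derivation:
idom tree: n1←n0 n2←n1 n3←n0 n4←n2 n5←n0 n6←n0
Dom∩ at merges:
  n5: preds {n0,n1,n3}: {n0} ∩ {n0,n1} ∩ {n0,n3} = {n0}; idom=n0
  n6: preds {n3,n4}: {n0,n3} ∩ {n0,n1,n2,n4} = {n0}; idom=n0

DF walk-up:
  n5←n0: walk · to n0
  n5←n1: walk n1 to n0
  n5←n3: walk n3 to n0
  n6←n3: walk n3 to n0
  n6←n4: walk n4→n2→n1 to n0
  n0: DF=∅
  n1: DF={n5,n6}
  n2: DF={n6}
  n3: DF={n5,n6}
  n4: DF={n6}
  n5: DF=∅
  n6: DF=∅

φ for g: defs {n0,n2,n6}
  DF⁺ = {n6}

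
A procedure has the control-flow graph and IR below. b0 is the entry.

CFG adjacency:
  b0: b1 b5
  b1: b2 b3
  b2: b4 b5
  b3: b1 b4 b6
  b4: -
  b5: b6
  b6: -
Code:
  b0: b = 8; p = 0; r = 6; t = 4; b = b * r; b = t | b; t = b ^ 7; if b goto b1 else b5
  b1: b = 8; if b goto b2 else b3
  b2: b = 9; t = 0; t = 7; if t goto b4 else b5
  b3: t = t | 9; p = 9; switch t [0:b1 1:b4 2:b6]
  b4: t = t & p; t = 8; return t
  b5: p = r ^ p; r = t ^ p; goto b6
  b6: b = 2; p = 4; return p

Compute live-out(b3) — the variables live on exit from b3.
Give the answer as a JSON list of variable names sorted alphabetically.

Answer: ["p", "r", "t"]

Derivation:
Per-block:
  b0 def {b,p,r,t} use ∅
  b1 def {b} use ∅
  b2 def {b,t} use ∅
  b3 def {p,t} use {t}
  b4 def {t} use {p,t}
  b5 def {p,r} use {p,r,t}
  b6 def {b,p} use ∅

Liveness:
  live b0: ∅→{p,r,t}
  live b1: {p,r,t}→{p,r,t}
  live b2: {p,r}→{p,r,t}
  live b3: {r,t}→{p,r,t}
  live b4: {p,t}→∅
  live b5: {p,r,t}→∅
  live b6: ∅→∅

live-out(b3) = ["p", "r", "t"]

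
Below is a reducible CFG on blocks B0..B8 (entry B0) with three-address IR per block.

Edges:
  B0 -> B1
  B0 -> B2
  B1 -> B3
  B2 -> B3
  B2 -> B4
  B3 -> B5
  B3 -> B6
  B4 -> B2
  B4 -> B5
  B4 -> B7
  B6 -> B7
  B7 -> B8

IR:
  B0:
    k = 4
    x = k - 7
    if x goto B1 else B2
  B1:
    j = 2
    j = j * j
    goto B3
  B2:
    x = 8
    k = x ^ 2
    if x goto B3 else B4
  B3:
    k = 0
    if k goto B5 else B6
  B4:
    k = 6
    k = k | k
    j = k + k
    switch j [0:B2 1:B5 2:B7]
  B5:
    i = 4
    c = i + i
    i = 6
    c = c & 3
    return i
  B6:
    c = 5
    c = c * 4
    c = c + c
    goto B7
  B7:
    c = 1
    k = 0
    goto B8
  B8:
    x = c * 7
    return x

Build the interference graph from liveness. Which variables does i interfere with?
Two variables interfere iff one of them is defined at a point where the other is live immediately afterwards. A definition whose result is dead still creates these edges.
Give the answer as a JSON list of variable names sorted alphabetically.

Answer: ["c"]

Derivation:
Per-block:
  B0 def {k,x} use ∅
  B1 def {j} use ∅
  B2 def {k,x} use ∅
  B3 def {k} use ∅
  B4 def {j,k} use ∅
  B5 def {c,i} use ∅
  B6 def {c} use ∅
  B7 def {c,k} use ∅
  B8 def {x} use {c}

Liveness:
  B0: in=∅ out=∅
  B1: in=∅ out=∅
  B2: in=∅ out=∅
  B3: in=∅ out=∅
  B4: in=∅ out=∅
  B5: in=∅ out=∅
  B6: in=∅ out=∅
  B7: in=∅ out={c}
  B8: in={c} out=∅

Interfere edges:
  c — {i,k}
  i — {c}
  j — ∅
  k — {c,x}
  x — {k}

N(i) = ["c"]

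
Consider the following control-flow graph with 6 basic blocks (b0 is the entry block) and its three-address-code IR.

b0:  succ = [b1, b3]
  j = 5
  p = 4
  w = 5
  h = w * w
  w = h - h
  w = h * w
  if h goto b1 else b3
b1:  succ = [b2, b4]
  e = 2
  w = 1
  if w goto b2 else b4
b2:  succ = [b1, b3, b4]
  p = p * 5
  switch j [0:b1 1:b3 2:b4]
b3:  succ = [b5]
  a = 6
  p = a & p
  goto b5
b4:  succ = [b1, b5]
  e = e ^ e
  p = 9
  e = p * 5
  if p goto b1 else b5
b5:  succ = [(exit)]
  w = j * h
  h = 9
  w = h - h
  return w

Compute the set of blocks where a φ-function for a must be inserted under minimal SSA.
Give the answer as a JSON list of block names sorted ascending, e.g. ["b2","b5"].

Answer: ["b5"]

Analysis:
idom tree: b1←b0 b2←b1 b3←b0 b4←b1 b5←b0
Dom at joins:
  b1: preds {b0,b2,b4}: {b0} ∩ {b0,b1,b2} ∩ {b0,b1,b4} = {b0}; idom=b0
  b3: preds {b0,b2}: {b0} ∩ {b0,b1,b2} = {b0}; idom=b0
  b4: preds {b1,b2}: {b0,b1} ∩ {b0,b1,b2} = {b0,b1}; idom=b1
  b5: preds {b3,b4}: {b0,b3} ∩ {b0,b1,b4} = {b0}; idom=b0

Frontier:
  join b1 pred b0: · stop@b0
  join b1 pred b2: b2→b1 stop@b0
  join b1 pred b4: b4→b1 stop@b0
  join b3 pred b0: · stop@b0
  join b3 pred b2: b2→b1 stop@b0
  join b4 pred b1: · stop@b1
  join b4 pred b2: b2 stop@b1
  join b5 pred b3: b3 stop@b0
  join b5 pred b4: b4→b1 stop@b0
  DF(b0)=∅
  DF(b1)={b1,b3,b5}
  DF(b2)={b1,b3,b4}
  DF(b3)={b5}
  DF(b4)={b1,b5}
  DF(b5)=∅

φ for a: defs {b3}
  DF⁺ = {b5}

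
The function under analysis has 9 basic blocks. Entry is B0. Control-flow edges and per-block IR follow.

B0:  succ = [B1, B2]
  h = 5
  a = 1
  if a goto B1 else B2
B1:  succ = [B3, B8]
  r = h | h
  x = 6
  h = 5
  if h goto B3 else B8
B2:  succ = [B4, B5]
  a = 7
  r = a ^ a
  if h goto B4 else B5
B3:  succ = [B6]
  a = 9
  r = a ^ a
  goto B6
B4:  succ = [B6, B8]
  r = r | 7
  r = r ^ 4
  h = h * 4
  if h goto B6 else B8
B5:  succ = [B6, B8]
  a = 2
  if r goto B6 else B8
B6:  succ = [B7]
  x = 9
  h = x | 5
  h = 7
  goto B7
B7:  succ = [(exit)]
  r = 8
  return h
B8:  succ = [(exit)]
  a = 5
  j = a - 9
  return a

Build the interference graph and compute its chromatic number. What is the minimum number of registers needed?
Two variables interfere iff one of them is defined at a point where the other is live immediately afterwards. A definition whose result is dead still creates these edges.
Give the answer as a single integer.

Block summaries:
  B0: {a,h} / ∅
  B1: {h,r,x} / {h}
  B2: {a,r} / {h}
  B3: {a,r} / ∅
  B4: {h,r} / {h,r}
  B5: {a} / {r}
  B6: {h,x} / ∅
  B7: {r} / {h}
  B8: {a,j} / ∅

Backward fixpoint:
  live B0: ∅→{h}
  live B1: {h}→∅
  live B2: {h}→{h,r}
  live B3: ∅→∅
  live B4: {h,r}→∅
  live B5: {r}→∅
  live B6: ∅→{h}
  live B7: {h}→∅
  live B8: ∅→∅

Interfere edges:
  a↔{h,j,r}
  h↔{a,r}
  j↔{a}
  r↔{a,h}
  x↔∅

Chromatic number:
  clique {a,h,r} ⇒ need ≥ 3
  3-colouring: r0={a,x}  r1={h,j}  r2={r}
  χ = 3

Answer: 3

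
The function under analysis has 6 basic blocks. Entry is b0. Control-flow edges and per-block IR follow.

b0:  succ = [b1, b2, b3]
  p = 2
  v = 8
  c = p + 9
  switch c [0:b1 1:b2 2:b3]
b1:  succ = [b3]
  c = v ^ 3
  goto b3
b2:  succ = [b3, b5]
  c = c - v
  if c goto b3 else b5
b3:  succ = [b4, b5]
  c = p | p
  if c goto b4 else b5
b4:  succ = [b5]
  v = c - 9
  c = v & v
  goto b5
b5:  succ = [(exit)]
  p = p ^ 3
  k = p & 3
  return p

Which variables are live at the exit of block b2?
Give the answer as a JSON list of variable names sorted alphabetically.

Block summaries:
  b0 def {c,p,v} use ∅
  b1 def {c} use {v}
  b2 def {c} use {c,v}
  b3 def {c} use {p}
  b4 def {c,v} use {c}
  b5 def {k,p} use {p}

Live sets:
  b0 li=∅ lo={c,p,v}
  b1 li={p,v} lo={p}
  b2 li={c,p,v} lo={p}
  b3 li={p} lo={c,p}
  b4 li={c,p} lo={p}
  b5 li={p} lo=∅

live-out(b2) = ["p"]

Answer: ["p"]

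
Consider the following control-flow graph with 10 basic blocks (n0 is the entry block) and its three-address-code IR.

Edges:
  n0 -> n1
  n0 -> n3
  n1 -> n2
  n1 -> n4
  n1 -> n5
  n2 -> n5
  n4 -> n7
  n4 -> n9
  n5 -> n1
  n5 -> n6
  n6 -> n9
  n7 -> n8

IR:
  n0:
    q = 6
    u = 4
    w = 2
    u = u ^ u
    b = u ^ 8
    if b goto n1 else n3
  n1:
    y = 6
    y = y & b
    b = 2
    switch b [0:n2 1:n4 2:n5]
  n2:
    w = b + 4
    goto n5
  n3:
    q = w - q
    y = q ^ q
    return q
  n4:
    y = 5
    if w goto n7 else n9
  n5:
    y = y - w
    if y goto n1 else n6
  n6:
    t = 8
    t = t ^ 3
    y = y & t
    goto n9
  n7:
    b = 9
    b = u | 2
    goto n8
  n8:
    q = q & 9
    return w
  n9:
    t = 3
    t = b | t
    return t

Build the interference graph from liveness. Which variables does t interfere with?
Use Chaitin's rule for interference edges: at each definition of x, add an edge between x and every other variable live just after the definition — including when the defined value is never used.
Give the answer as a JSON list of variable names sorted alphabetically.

Answer: ["b", "y"]

Analysis:
Per-block:
  n0 def {b,q,u,w} use ∅
  n1 def {b,y} use {b}
  n2 def {w} use {b}
  n3 def {q,y} use {q,w}
  n4 def {y} use {w}
  n5 def {y} use {w,y}
  n6 def {t,y} use {y}
  n7 def {b} use {u}
  n8 def {q} use {q,w}
  n9 def {t} use {b}

Live sets:
  n0 li=∅ lo={b,q,u,w}
  n1 li={b,q,u,w} lo={b,q,u,w,y}
  n2 li={b,q,u,y} lo={b,q,u,w,y}
  n3 li={q,w} lo=∅
  n4 li={b,q,u,w} lo={b,q,u,w}
  n5 li={b,q,u,w,y} lo={b,q,u,w,y}
  n6 li={b,y} lo={b}
  n7 li={q,u,w} lo={q,w}
  n8 li={q,w} lo=∅
  n9 li={b} lo=∅

Interference:
  b — {q,t,u,w,y}
  q — {b,u,w,y}
  t — {b,y}
  u — {b,q,w,y}
  w — {b,q,u,y}
  y — {b,q,t,u,w}

N(t) = ["b", "y"]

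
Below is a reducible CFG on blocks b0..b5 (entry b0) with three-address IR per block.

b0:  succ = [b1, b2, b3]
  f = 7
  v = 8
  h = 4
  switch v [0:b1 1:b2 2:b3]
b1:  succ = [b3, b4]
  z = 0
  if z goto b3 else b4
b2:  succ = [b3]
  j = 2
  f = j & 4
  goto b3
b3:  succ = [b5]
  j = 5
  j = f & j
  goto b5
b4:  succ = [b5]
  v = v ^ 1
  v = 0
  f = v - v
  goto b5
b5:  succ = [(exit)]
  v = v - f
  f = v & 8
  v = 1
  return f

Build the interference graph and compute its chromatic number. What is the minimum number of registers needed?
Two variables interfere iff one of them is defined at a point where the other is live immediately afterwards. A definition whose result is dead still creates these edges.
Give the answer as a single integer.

Per-block:
  b0: def={f,h,v} ue=∅
  b1: def={z} ue=∅
  b2: def={f,j} ue=∅
  b3: def={j} ue={f}
  b4: def={f,v} ue={v}
  b5: def={f,v} ue={f,v}

Live sets:
  b0 li=∅ lo={f,v}
  b1 li={f,v} lo={f,v}
  b2 li={v} lo={f,v}
  b3 li={f,v} lo={f,v}
  b4 li={v} lo={f,v}
  b5 li={f,v} lo=∅

Conflict graph:
  f — {h,j,v,z}
  h — {f,v}
  j — {f,v}
  v — {f,h,j,z}
  z — {f,v}

Colouring:
  lower bound: {f,h,v} mutually conflict ⇒ χ ≥ 3
  assign f→c0 h→c2 j→c2 v→c1 z→c2 — no edge inside a register ⇒ χ ≤ 3
  χ = 3

Answer: 3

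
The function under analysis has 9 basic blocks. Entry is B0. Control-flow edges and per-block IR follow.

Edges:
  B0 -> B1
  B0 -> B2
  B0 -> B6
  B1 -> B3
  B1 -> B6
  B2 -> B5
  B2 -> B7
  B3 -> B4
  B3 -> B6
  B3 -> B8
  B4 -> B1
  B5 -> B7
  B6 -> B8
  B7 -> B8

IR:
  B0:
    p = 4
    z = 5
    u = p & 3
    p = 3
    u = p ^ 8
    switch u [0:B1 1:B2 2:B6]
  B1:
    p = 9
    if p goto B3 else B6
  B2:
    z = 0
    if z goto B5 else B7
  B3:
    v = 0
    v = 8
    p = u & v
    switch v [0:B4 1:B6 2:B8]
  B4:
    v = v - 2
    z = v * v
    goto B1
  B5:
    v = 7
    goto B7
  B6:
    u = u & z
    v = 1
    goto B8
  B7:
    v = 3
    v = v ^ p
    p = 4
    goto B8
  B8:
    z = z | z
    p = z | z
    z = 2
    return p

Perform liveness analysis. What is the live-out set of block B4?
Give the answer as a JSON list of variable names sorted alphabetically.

Answer: ["u", "z"]

Working:
Per-block:
  B0: def={p,u,z} ue=∅
  B1: def={p} ue=∅
  B2: def={z} ue=∅
  B3: def={p,v} ue={u}
  B4: def={v,z} ue={v}
  B5: def={v} ue=∅
  B6: def={u,v} ue={u,z}
  B7: def={p,v} ue={p}
  B8: def={p,z} ue={z}

Live sets:
  B0: in=∅ out={p,u,z}
  B1: in={u,z} out={u,z}
  B2: in={p} out={p,z}
  B3: in={u,z} out={u,v,z}
  B4: in={u,v} out={u,z}
  B5: in={p,z} out={p,z}
  B6: in={u,z} out={z}
  B7: in={p,z} out={z}
  B8: in={z} out=∅

live-out(B4) = ["u", "z"]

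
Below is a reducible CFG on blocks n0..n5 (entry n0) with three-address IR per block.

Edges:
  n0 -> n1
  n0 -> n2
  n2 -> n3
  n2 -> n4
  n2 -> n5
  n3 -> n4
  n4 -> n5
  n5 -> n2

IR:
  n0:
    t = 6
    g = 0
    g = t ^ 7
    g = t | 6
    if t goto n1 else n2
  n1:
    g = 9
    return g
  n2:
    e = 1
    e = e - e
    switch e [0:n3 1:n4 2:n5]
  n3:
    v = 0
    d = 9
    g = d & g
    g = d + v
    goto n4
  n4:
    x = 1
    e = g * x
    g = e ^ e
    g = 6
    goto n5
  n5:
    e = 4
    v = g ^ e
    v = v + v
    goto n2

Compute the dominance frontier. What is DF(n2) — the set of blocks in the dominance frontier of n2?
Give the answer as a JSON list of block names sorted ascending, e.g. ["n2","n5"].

idom tree: n1←n0 n2←n0 n3←n2 n4←n2 n5←n2
Join-block Dom:
  n2: preds {n0,n5}: {n0} ∩ {n0,n2,n5} = {n0}; idom=n0
  n4: preds {n2,n3}: {n0,n2} ∩ {n0,n2,n3} = {n0,n2}; idom=n2
  n5: preds {n2,n4}: {n0,n2} ∩ {n0,n2,n4} = {n0,n2}; idom=n2

Frontier:
  join n2 pred n0: · stop@n0
  join n2 pred n5: n5→n2 stop@n0
  join n4 pred n2: · stop@n2
  join n4 pred n3: n3 stop@n2
  join n5 pred n2: · stop@n2
  join n5 pred n4: n4 stop@n2
  n0: DF=∅
  n1: DF=∅
  n2: DF={n2}
  n3: DF={n4}
  n4: DF={n5}
  n5: DF={n2}

DF(n2) = ["n2"]

Answer: ["n2"]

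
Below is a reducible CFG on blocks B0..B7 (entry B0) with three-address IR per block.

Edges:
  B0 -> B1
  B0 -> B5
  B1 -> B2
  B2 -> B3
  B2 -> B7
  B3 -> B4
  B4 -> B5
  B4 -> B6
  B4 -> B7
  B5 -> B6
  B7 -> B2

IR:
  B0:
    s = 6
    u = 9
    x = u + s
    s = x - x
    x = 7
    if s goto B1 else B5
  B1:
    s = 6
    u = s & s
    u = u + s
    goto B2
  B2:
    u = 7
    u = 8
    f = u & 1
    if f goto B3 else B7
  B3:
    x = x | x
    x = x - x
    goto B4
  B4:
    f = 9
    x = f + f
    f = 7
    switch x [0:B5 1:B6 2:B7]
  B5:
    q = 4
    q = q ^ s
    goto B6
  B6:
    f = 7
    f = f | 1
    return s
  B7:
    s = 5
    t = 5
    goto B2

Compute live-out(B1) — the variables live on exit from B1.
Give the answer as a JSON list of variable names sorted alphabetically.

Answer: ["s", "x"]

Working:
def/use:
  B0: {s,u,x} / ∅
  B1: {s,u} / ∅
  B2: {f,u} / ∅
  B3: {x} / {x}
  B4: {f,x} / ∅
  B5: {q} / {s}
  B6: {f} / {s}
  B7: {s,t} / ∅

Liveness:
  B0 li=∅ lo={s,x}
  B1 li={x} lo={s,x}
  B2 li={s,x} lo={s,x}
  B3 li={s,x} lo={s}
  B4 li={s} lo={s,x}
  B5 li={s} lo={s}
  B6 li={s} lo=∅
  B7 li={x} lo={s,x}

live-out(B1) = ["s", "x"]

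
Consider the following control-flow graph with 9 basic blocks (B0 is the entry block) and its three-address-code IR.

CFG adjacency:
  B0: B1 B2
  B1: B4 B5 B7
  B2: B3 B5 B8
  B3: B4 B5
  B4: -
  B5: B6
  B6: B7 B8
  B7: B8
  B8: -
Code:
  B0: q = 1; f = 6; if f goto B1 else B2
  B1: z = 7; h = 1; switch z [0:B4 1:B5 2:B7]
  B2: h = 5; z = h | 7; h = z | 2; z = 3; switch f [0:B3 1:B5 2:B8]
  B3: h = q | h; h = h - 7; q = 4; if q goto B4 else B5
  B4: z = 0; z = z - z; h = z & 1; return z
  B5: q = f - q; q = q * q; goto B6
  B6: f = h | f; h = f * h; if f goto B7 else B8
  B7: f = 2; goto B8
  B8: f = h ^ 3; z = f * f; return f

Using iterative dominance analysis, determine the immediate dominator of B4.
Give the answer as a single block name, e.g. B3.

Answer: B0

Working:
idom tree: B1←B0 B2←B0 B3←B2 B4←B0 B5←B0 B6←B5 B7←B0 B8←B0
Dom at joins:
  B4: preds {B1,B3}: {B0,B1} ∩ {B0,B2,B3} = {B0}; idom=B0
  B5: preds {B1,B2,B3}: {B0,B1} ∩ {B0,B2} ∩ {B0,B2,B3} = {B0}; idom=B0
  B7: preds {B1,B6}: {B0,B1} ∩ {B0,B5,B6} = {B0}; idom=B0
  B8: preds {B2,B6,B7}: {B0,B2} ∩ {B0,B5,B6} ∩ {B0,B7} = {B0}; idom=B0

idom(B4) = B0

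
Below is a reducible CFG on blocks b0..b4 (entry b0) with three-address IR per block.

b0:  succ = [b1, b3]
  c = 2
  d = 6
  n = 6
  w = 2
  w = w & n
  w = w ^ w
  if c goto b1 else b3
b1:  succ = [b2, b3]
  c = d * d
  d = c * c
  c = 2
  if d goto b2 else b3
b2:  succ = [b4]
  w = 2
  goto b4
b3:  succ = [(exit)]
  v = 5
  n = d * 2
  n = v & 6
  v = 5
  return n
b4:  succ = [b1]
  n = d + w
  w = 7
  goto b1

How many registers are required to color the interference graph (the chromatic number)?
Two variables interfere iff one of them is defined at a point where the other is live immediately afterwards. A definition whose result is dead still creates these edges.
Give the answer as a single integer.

def/use:
  b0: def={c,d,n,w} ue=∅
  b1: def={c,d} ue={d}
  b2: def={w} ue=∅
  b3: def={n,v} ue={d}
  b4: def={n,w} ue={d,w}

Liveness:
  b0: in=∅ out={d}
  b1: in={d} out={d}
  b2: in={d} out={d,w}
  b3: in={d} out=∅
  b4: in={d,w} out={d}

Conflict graph:
  c↔{d,n,w}
  d↔{c,n,v,w}
  n↔{c,d,v,w}
  v↔{d,n}
  w↔{c,d,n}

Chromatic number:
  lower bound: {c,d,n,w} mutually conflict ⇒ χ ≥ 4
  4-colouring: r0={d}  r1={n}  r2={c,v}  r3={w}
  χ = 4

Answer: 4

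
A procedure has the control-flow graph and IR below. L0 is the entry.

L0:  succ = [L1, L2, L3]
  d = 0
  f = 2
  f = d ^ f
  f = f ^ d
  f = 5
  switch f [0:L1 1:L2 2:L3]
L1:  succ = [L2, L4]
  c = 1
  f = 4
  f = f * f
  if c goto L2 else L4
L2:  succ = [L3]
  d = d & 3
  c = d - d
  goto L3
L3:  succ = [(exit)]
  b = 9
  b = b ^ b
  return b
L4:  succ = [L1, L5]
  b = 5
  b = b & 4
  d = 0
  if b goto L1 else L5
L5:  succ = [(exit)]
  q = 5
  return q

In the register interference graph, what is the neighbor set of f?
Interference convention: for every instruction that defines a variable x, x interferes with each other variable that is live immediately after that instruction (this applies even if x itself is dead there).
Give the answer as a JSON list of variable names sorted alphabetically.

Answer: ["c", "d"]

Derivation:
def/use:
  L0: def={d,f} ue=∅
  L1: def={c,f} ue=∅
  L2: def={c,d} ue={d}
  L3: def={b} ue=∅
  L4: def={b,d} ue=∅
  L5: def={q} ue=∅

Backward fixpoint:
  live L0: ∅→{d}
  live L1: {d}→{d}
  live L2: {d}→∅
  live L3: ∅→∅
  live L4: ∅→{d}
  live L5: ∅→∅

Interfere edges:
  b — {d}
  c — {d,f}
  d — {b,c,f}
  f — {c,d}
  q — ∅

N(f) = ["c", "d"]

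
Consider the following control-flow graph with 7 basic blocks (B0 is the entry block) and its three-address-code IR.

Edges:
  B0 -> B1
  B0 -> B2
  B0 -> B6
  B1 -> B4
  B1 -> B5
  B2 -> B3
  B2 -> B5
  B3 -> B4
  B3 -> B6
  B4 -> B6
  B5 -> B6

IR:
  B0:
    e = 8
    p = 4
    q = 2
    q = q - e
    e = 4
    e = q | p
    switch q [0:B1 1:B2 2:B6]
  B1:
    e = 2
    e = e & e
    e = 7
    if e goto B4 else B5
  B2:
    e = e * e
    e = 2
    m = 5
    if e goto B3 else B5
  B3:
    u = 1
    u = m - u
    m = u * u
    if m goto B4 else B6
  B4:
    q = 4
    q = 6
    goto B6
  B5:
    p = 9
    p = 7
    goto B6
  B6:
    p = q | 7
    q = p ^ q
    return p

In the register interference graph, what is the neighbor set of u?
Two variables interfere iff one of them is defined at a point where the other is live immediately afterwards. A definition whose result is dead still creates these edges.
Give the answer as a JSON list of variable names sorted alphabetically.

Answer: ["m", "q"]

Working:
Block summaries:
  B0: def={e,p,q} ue=∅
  B1: def={e} ue=∅
  B2: def={e,m} ue={e}
  B3: def={m,u} ue={m}
  B4: def={q} ue=∅
  B5: def={p} ue=∅
  B6: def={p,q} ue={q}

Liveness:
  B0: in=∅ out={e,q}
  B1: in={q} out={q}
  B2: in={e,q} out={m,q}
  B3: in={m,q} out={q}
  B4: in=∅ out={q}
  B5: in={q} out={q}
  B6: in={q} out=∅

Interference:
  e: {m,p,q}
  m: {e,q,u}
  p: {e,q}
  q: {e,m,p,u}
  u: {m,q}

N(u) = ["m", "q"]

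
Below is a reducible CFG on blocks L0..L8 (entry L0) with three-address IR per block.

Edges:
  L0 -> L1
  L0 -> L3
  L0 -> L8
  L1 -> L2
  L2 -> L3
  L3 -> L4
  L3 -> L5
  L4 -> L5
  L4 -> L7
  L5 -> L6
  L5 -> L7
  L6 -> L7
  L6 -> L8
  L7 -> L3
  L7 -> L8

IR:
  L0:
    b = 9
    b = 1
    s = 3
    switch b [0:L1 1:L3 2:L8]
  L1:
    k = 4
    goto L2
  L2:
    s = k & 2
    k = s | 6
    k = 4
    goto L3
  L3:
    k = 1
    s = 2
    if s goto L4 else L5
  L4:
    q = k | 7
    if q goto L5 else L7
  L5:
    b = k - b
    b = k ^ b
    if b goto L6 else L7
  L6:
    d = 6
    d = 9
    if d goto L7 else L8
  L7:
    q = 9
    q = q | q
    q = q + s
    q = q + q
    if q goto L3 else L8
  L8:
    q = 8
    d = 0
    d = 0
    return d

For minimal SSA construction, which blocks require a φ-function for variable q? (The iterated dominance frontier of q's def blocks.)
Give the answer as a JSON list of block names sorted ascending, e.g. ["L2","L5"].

idom tree: L1←L0 L2←L1 L3←L0 L4←L3 L5←L3 L6←L5 L7←L3 L8←L0
Dom∩ at merges:
  L3: preds {L0,L2,L7}: {L0} ∩ {L0,L1,L2} ∩ {L0,L3,L7} = {L0}; idom=L0
  L5: preds {L3,L4}: {L0,L3} ∩ {L0,L3,L4} = {L0,L3}; idom=L3
  L7: preds {L4,L5,L6}: {L0,L3,L4} ∩ {L0,L3,L5} ∩ {L0,L3,L5,L6} = {L0,L3}; idom=L3
  L8: preds {L0,L6,L7}: {L0} ∩ {L0,L3,L5,L6} ∩ {L0,L3,L7} = {L0}; idom=L0

DF derivation:
  join L3 pred L0: · stop@L0
  join L3 pred L2: L2→L1 stop@L0
  join L3 pred L7: L7→L3 stop@L0
  join L5 pred L3: · stop@L3
  join L5 pred L4: L4 stop@L3
  join L7 pred L4: L4 stop@L3
  join L7 pred L5: L5 stop@L3
  join L7 pred L6: L6→L5 stop@L3
  join L8 pred L0: · stop@L0
  join L8 pred L6: L6→L5→L3 stop@L0
  join L8 pred L7: L7→L3 stop@L0
  L0: DF=∅
  L1: DF={L3}
  L2: DF={L3}
  L3: DF={L3,L8}
  L4: DF={L5,L7}
  L5: DF={L7,L8}
  L6: DF={L7,L8}
  L7: DF={L3,L8}
  L8: DF=∅

φ for q: defs {L4,L7,L8}
  DF⁺ = {L3,L5,L7,L8}

Answer: ["L3", "L5", "L7", "L8"]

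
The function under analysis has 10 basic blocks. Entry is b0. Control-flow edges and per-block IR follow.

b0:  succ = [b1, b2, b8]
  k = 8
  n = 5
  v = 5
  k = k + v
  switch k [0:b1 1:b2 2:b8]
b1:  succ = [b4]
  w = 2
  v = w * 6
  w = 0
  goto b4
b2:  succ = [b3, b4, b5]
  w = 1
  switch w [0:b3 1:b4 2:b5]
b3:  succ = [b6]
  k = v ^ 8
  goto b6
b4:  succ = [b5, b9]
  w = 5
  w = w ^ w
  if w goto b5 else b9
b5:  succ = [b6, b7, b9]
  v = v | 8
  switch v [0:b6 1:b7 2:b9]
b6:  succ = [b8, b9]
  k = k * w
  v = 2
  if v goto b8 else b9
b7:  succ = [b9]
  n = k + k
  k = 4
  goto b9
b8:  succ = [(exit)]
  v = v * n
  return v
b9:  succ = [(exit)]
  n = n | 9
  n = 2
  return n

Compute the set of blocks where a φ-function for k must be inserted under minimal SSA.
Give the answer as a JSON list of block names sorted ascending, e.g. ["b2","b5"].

Answer: ["b6", "b8", "b9"]

Analysis:
idom tree: b1←b0 b2←b0 b3←b2 b4←b0 b5←b0 b6←b0 b7←b5 b8←b0 b9←b0
Dom at joins:
  b4: preds {b1,b2}: {b0,b1} ∩ {b0,b2} = {b0}; idom=b0
  b5: preds {b2,b4}: {b0,b2} ∩ {b0,b4} = {b0}; idom=b0
  b6: preds {b3,b5}: {b0,b2,b3} ∩ {b0,b5} = {b0}; idom=b0
  b8: preds {b0,b6}: {b0} ∩ {b0,b6} = {b0}; idom=b0
  b9: preds {b4,b5,b6,b7}: {b0,b4} ∩ {b0,b5} ∩ {b0,b6} ∩ {b0,b5,b7} = {b0}; idom=b0

Frontier:
  b4←b1: walk b1 to b0
  b4←b2: walk b2 to b0
  b5←b2: walk b2 to b0
  b5←b4: walk b4 to b0
  b6←b3: walk b3→b2 to b0
  b6←b5: walk b5 to b0
  b8←b0: walk · to b0
  b8←b6: walk b6 to b0
  b9←b4: walk b4 to b0
  b9←b5: walk b5 to b0
  b9←b6: walk b6 to b0
  b9←b7: walk b7→b5 to b0
  b0: DF=∅
  b1: DF={b4}
  b2: DF={b4,b5,b6}
  b3: DF={b6}
  b4: DF={b5,b9}
  b5: DF={b6,b9}
  b6: DF={b8,b9}
  b7: DF={b9}
  b8: DF=∅
  b9: DF=∅

φ for k: defs {b0,b3,b6,b7}
  DF⁺ = {b6,b8,b9}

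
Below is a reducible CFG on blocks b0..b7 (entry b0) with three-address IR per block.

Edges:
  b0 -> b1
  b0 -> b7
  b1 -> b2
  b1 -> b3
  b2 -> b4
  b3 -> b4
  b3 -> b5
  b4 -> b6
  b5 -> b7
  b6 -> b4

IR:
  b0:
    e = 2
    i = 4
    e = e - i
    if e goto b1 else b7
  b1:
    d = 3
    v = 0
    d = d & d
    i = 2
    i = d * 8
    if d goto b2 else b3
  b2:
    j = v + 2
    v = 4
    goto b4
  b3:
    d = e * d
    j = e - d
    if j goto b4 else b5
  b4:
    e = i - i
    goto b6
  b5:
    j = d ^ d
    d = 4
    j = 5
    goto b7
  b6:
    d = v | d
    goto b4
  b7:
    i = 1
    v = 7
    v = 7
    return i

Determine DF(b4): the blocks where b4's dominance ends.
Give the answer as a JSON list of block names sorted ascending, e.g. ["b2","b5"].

Answer: ["b4"]

Analysis:
idom tree: b1←b0 b2←b1 b3←b1 b4←b1 b5←b3 b6←b4 b7←b0
Dom∩ at merges:
  b4: preds {b2,b3,b6}: {b0,b1,b2} ∩ {b0,b1,b3} ∩ {b0,b1,b4,b6} = {b0,b1}; idom=b1
  b7: preds {b0,b5}: {b0} ∩ {b0,b1,b3,b5} = {b0}; idom=b0

DF walk-up:
  join b4 pred b2: b2 stop@b1
  join b4 pred b3: b3 stop@b1
  join b4 pred b6: b6→b4 stop@b1
  join b7 pred b0: · stop@b0
  join b7 pred b5: b5→b3→b1 stop@b0
  b0 → ∅
  b1 → {b7}
  b2 → {b4}
  b3 → {b4,b7}
  b4 → {b4}
  b5 → {b7}
  b6 → {b4}
  b7 → ∅

DF(b4) = ["b4"]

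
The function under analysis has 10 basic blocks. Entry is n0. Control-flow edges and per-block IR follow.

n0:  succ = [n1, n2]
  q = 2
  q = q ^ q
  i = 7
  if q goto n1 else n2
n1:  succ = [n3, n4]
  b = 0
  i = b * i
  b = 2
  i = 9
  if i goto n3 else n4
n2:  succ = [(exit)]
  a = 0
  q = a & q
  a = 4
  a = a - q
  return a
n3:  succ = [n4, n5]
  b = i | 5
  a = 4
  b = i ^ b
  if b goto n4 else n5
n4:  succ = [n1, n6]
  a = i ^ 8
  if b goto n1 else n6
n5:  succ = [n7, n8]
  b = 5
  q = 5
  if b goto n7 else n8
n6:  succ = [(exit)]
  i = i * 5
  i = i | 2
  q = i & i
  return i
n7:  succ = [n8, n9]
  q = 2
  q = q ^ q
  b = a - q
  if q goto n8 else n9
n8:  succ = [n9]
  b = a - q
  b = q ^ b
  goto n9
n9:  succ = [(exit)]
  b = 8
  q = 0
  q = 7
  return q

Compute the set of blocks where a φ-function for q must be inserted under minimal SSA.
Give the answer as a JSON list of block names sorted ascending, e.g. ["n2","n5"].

Answer: ["n8", "n9"]

Analysis:
idom tree: n1←n0 n2←n0 n3←n1 n4←n1 n5←n3 n6←n4 n7←n5 n8←n5 n9←n5
Dom at joins:
  n1: preds {n0,n4}: {n0} ∩ {n0,n1,n4} = {n0}; idom=n0
  n4: preds {n1,n3}: {n0,n1} ∩ {n0,n1,n3} = {n0,n1}; idom=n1
  n8: preds {n5,n7}: {n0,n1,n3,n5} ∩ {n0,n1,n3,n5,n7} = {n0,n1,n3,n5}; idom=n5
  n9: preds {n7,n8}: {n0,n1,n3,n5,n7} ∩ {n0,n1,n3,n5,n8} = {n0,n1,n3,n5}; idom=n5

DF walk-up:
  join n1 pred n0: · stop@n0
  join n1 pred n4: n4→n1 stop@n0
  join n4 pred n1: · stop@n1
  join n4 pred n3: n3 stop@n1
  join n8 pred n5: · stop@n5
  join n8 pred n7: n7 stop@n5
  join n9 pred n7: n7 stop@n5
  join n9 pred n8: n8 stop@n5
  n0 → ∅
  n1 → {n1}
  n2 → ∅
  n3 → {n4}
  n4 → {n1}
  n5 → ∅
  n6 → ∅
  n7 → {n8,n9}
  n8 → {n9}
  n9 → ∅

φ for q: defs {n0,n2,n5,n6,n7,n9}
  DF⁺ = {n8,n9}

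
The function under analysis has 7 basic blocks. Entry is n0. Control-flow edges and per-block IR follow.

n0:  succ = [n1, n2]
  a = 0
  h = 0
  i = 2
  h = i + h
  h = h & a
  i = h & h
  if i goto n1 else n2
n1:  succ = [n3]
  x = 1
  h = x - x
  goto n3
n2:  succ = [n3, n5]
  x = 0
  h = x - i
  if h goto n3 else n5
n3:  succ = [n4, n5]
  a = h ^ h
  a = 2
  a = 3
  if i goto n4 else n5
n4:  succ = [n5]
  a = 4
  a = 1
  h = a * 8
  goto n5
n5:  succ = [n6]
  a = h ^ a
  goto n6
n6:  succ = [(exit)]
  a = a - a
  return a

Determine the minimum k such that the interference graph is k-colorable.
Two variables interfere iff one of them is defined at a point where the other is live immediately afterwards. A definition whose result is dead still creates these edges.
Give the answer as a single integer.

Answer: 3

Derivation:
def/use:
  n0: {a,h,i} / ∅
  n1: {h,x} / ∅
  n2: {h,x} / {i}
  n3: {a} / {h,i}
  n4: {a,h} / ∅
  n5: {a} / {a,h}
  n6: {a} / {a}

Backward fixpoint:
  n0 li=∅ lo={a,i}
  n1 li={i} lo={h,i}
  n2 li={a,i} lo={a,h,i}
  n3 li={h,i} lo={a,h}
  n4 li=∅ lo={a,h}
  n5 li={a,h} lo={a}
  n6 li={a} lo=∅

Interfere edges:
  a — {h,i,x}
  h — {a,i}
  i — {a,h,x}
  x — {a,i}

Chromatic number:
  lower bound: {a,h,i} mutually conflict ⇒ χ ≥ 3
  3-colouring: R0={a}  R1={i}  R2={h,x}
  χ = 3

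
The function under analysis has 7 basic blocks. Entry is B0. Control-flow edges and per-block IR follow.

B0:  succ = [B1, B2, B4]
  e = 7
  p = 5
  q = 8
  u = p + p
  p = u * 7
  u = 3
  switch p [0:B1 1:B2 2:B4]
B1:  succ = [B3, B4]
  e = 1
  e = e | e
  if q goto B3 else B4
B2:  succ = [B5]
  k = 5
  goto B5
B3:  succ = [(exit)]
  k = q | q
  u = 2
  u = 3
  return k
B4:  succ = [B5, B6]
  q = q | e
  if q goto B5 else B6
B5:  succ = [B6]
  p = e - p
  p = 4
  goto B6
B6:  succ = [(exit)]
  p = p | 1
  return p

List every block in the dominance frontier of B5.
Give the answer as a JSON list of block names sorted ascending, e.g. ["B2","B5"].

idom tree: B1←B0 B2←B0 B3←B1 B4←B0 B5←B0 B6←B0
Dom∩ at merges:
  B4: preds {B0,B1}: {B0} ∩ {B0,B1} = {B0}; idom=B0
  B5: preds {B2,B4}: {B0,B2} ∩ {B0,B4} = {B0}; idom=B0
  B6: preds {B4,B5}: {B0,B4} ∩ {B0,B5} = {B0}; idom=B0

Frontier:
  join B4 pred B0: · stop@B0
  join B4 pred B1: B1 stop@B0
  join B5 pred B2: B2 stop@B0
  join B5 pred B4: B4 stop@B0
  join B6 pred B4: B4 stop@B0
  join B6 pred B5: B5 stop@B0
  B0 → ∅
  B1 → {B4}
  B2 → {B5}
  B3 → ∅
  B4 → {B5,B6}
  B5 → {B6}
  B6 → ∅

DF(B5) = ["B6"]

Answer: ["B6"]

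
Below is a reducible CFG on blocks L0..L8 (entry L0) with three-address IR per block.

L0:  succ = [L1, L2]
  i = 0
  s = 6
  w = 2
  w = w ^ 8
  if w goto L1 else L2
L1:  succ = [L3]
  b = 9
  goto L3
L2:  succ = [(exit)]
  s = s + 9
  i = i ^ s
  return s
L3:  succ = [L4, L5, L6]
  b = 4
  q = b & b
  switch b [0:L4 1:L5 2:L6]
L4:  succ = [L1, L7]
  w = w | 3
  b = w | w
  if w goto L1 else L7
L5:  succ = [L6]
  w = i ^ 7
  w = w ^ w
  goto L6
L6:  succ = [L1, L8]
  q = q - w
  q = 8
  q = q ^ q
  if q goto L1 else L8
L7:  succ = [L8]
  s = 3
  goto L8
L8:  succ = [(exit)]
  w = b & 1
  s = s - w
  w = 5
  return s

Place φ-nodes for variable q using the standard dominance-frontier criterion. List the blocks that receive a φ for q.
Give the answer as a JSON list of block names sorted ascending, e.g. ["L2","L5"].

idom tree: L1←L0 L2←L0 L3←L1 L4←L3 L5←L3 L6←L3 L7←L4 L8←L3
Dom at joins:
  L1: preds {L0,L4,L6}: {L0} ∩ {L0,L1,L3,L4} ∩ {L0,L1,L3,L6} = {L0}; idom=L0
  L6: preds {L3,L5}: {L0,L1,L3} ∩ {L0,L1,L3,L5} = {L0,L1,L3}; idom=L3
  L8: preds {L6,L7}: {L0,L1,L3,L6} ∩ {L0,L1,L3,L4,L7} = {L0,L1,L3}; idom=L3

DF derivation:
  L1←L0: walk · to L0
  L1←L4: walk L4→L3→L1 to L0
  L1←L6: walk L6→L3→L1 to L0
  L6←L3: walk · to L3
  L6←L5: walk L5 to L3
  L8←L6: walk L6 to L3
  L8←L7: walk L7→L4 to L3
  L0: DF=∅
  L1: DF={L1}
  L2: DF=∅
  L3: DF={L1}
  L4: DF={L1,L8}
  L5: DF={L6}
  L6: DF={L1,L8}
  L7: DF={L8}
  L8: DF=∅

φ for q: defs {L3,L6}
  DF⁺ = {L1,L8}

Answer: ["L1", "L8"]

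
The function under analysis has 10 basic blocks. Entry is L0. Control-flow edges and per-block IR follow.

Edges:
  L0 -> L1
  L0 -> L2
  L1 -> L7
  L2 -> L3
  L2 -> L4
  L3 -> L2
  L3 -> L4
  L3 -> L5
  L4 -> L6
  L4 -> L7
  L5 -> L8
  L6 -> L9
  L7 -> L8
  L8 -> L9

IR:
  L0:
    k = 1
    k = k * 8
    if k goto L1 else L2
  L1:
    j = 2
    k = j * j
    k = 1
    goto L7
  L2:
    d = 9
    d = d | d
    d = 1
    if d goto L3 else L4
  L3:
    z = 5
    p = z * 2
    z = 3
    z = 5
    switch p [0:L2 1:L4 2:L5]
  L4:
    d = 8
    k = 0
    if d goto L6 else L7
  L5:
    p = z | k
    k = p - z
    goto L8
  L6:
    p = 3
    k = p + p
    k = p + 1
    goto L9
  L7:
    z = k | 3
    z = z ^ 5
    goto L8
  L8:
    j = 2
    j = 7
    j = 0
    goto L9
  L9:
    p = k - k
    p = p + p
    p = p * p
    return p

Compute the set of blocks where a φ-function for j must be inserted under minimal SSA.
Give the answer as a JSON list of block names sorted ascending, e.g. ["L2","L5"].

idom tree: L1←L0 L2←L0 L3←L2 L4←L2 L5←L3 L6←L4 L7←L0 L8←L0 L9←L0
Join-block Dom:
  L2: preds {L0,L3}: {L0} ∩ {L0,L2,L3} = {L0}; idom=L0
  L4: preds {L2,L3}: {L0,L2} ∩ {L0,L2,L3} = {L0,L2}; idom=L2
  L7: preds {L1,L4}: {L0,L1} ∩ {L0,L2,L4} = {L0}; idom=L0
  L8: preds {L5,L7}: {L0,L2,L3,L5} ∩ {L0,L7} = {L0}; idom=L0
  L9: preds {L6,L8}: {L0,L2,L4,L6} ∩ {L0,L8} = {L0}; idom=L0

DF walk-up:
  join L2 pred L0: · stop@L0
  join L2 pred L3: L3→L2 stop@L0
  join L4 pred L2: · stop@L2
  join L4 pred L3: L3 stop@L2
  join L7 pred L1: L1 stop@L0
  join L7 pred L4: L4→L2 stop@L0
  join L8 pred L5: L5→L3→L2 stop@L0
  join L8 pred L7: L7 stop@L0
  join L9 pred L6: L6→L4→L2 stop@L0
  join L9 pred L8: L8 stop@L0
  DF(L0)=∅
  DF(L1)={L7}
  DF(L2)={L2,L7,L8,L9}
  DF(L3)={L2,L4,L8}
  DF(L4)={L7,L9}
  DF(L5)={L8}
  DF(L6)={L9}
  DF(L7)={L8}
  DF(L8)={L9}
  DF(L9)=∅

φ for j: defs {L1,L8}
  DF⁺ = {L7,L8,L9}

Answer: ["L7", "L8", "L9"]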